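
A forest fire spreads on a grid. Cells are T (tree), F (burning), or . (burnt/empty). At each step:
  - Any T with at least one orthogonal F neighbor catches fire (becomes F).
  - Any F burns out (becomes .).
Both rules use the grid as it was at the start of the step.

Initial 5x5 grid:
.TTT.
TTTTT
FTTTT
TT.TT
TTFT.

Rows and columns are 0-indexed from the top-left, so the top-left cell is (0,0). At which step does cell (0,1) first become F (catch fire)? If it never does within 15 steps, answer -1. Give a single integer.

Step 1: cell (0,1)='T' (+5 fires, +2 burnt)
Step 2: cell (0,1)='T' (+5 fires, +5 burnt)
Step 3: cell (0,1)='F' (+4 fires, +5 burnt)
  -> target ignites at step 3
Step 4: cell (0,1)='.' (+3 fires, +4 burnt)
Step 5: cell (0,1)='.' (+2 fires, +3 burnt)
Step 6: cell (0,1)='.' (+0 fires, +2 burnt)
  fire out at step 6

3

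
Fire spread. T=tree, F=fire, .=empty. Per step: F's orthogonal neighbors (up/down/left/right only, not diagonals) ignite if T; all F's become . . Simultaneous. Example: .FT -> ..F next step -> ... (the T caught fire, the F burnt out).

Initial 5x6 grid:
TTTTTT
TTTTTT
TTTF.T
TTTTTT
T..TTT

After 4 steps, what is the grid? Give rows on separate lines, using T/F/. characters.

Step 1: 3 trees catch fire, 1 burn out
  TTTTTT
  TTTFTT
  TTF..T
  TTTFTT
  T..TTT
Step 2: 7 trees catch fire, 3 burn out
  TTTFTT
  TTF.FT
  TF...T
  TTF.FT
  T..FTT
Step 3: 8 trees catch fire, 7 burn out
  TTF.FT
  TF...F
  F....T
  TF...F
  T...FT
Step 4: 6 trees catch fire, 8 burn out
  TF...F
  F.....
  .....F
  F.....
  T....F

TF...F
F.....
.....F
F.....
T....F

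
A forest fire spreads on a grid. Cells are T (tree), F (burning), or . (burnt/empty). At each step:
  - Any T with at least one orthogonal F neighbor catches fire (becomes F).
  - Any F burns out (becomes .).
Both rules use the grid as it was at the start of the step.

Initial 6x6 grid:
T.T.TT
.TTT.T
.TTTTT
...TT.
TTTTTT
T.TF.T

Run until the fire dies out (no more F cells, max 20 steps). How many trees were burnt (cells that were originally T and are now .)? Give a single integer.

Answer: 23

Derivation:
Step 1: +2 fires, +1 burnt (F count now 2)
Step 2: +3 fires, +2 burnt (F count now 3)
Step 3: +4 fires, +3 burnt (F count now 4)
Step 4: +5 fires, +4 burnt (F count now 5)
Step 5: +4 fires, +5 burnt (F count now 4)
Step 6: +3 fires, +4 burnt (F count now 3)
Step 7: +1 fires, +3 burnt (F count now 1)
Step 8: +1 fires, +1 burnt (F count now 1)
Step 9: +0 fires, +1 burnt (F count now 0)
Fire out after step 9
Initially T: 24, now '.': 35
Total burnt (originally-T cells now '.'): 23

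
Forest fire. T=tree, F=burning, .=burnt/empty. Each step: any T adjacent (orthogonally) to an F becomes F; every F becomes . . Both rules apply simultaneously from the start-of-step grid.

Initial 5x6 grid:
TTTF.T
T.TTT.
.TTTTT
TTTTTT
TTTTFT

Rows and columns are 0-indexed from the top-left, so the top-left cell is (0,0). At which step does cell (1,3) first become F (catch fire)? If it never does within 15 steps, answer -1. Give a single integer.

Step 1: cell (1,3)='F' (+5 fires, +2 burnt)
  -> target ignites at step 1
Step 2: cell (1,3)='.' (+8 fires, +5 burnt)
Step 3: cell (1,3)='.' (+5 fires, +8 burnt)
Step 4: cell (1,3)='.' (+4 fires, +5 burnt)
Step 5: cell (1,3)='.' (+1 fires, +4 burnt)
Step 6: cell (1,3)='.' (+0 fires, +1 burnt)
  fire out at step 6

1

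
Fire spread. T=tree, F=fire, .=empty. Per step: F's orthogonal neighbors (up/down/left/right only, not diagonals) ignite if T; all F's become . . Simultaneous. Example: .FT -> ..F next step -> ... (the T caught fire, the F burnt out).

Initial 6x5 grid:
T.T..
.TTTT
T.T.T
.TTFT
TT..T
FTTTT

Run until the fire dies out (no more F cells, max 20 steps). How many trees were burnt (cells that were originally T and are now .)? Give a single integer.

Answer: 17

Derivation:
Step 1: +4 fires, +2 burnt (F count now 4)
Step 2: +6 fires, +4 burnt (F count now 6)
Step 3: +4 fires, +6 burnt (F count now 4)
Step 4: +3 fires, +4 burnt (F count now 3)
Step 5: +0 fires, +3 burnt (F count now 0)
Fire out after step 5
Initially T: 19, now '.': 28
Total burnt (originally-T cells now '.'): 17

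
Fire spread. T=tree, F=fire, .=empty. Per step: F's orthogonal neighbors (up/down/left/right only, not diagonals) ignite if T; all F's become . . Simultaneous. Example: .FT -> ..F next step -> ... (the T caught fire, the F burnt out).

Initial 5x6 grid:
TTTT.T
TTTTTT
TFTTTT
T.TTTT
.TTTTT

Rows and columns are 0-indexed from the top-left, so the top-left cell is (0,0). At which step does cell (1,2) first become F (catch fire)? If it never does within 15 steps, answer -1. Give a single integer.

Step 1: cell (1,2)='T' (+3 fires, +1 burnt)
Step 2: cell (1,2)='F' (+6 fires, +3 burnt)
  -> target ignites at step 2
Step 3: cell (1,2)='.' (+6 fires, +6 burnt)
Step 4: cell (1,2)='.' (+6 fires, +6 burnt)
Step 5: cell (1,2)='.' (+3 fires, +6 burnt)
Step 6: cell (1,2)='.' (+2 fires, +3 burnt)
Step 7: cell (1,2)='.' (+0 fires, +2 burnt)
  fire out at step 7

2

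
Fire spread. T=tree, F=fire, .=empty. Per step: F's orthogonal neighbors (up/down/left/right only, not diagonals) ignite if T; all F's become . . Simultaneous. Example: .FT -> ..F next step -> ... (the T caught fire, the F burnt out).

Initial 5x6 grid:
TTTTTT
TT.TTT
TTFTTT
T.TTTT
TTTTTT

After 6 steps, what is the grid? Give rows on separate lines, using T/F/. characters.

Step 1: 3 trees catch fire, 1 burn out
  TTTTTT
  TT.TTT
  TF.FTT
  T.FTTT
  TTTTTT
Step 2: 6 trees catch fire, 3 burn out
  TTTTTT
  TF.FTT
  F...FT
  T..FTT
  TTFTTT
Step 3: 9 trees catch fire, 6 burn out
  TFTFTT
  F...FT
  .....F
  F...FT
  TF.FTT
Step 4: 7 trees catch fire, 9 burn out
  F.F.FT
  .....F
  ......
  .....F
  F...FT
Step 5: 2 trees catch fire, 7 burn out
  .....F
  ......
  ......
  ......
  .....F
Step 6: 0 trees catch fire, 2 burn out
  ......
  ......
  ......
  ......
  ......

......
......
......
......
......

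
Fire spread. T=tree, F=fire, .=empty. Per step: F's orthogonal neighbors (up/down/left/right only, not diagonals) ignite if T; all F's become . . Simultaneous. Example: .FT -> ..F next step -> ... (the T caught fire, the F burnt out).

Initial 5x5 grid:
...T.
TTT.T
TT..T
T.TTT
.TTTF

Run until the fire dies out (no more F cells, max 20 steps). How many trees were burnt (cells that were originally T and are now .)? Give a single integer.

Step 1: +2 fires, +1 burnt (F count now 2)
Step 2: +3 fires, +2 burnt (F count now 3)
Step 3: +3 fires, +3 burnt (F count now 3)
Step 4: +0 fires, +3 burnt (F count now 0)
Fire out after step 4
Initially T: 15, now '.': 18
Total burnt (originally-T cells now '.'): 8

Answer: 8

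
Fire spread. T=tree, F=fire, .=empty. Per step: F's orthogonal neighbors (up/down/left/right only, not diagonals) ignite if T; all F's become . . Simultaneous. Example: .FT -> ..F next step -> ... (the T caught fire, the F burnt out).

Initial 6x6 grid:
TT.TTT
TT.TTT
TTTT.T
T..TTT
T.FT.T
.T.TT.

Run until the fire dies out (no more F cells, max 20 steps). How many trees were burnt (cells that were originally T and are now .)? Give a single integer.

Answer: 24

Derivation:
Step 1: +1 fires, +1 burnt (F count now 1)
Step 2: +2 fires, +1 burnt (F count now 2)
Step 3: +3 fires, +2 burnt (F count now 3)
Step 4: +3 fires, +3 burnt (F count now 3)
Step 5: +5 fires, +3 burnt (F count now 5)
Step 6: +4 fires, +5 burnt (F count now 4)
Step 7: +4 fires, +4 burnt (F count now 4)
Step 8: +2 fires, +4 burnt (F count now 2)
Step 9: +0 fires, +2 burnt (F count now 0)
Fire out after step 9
Initially T: 25, now '.': 35
Total burnt (originally-T cells now '.'): 24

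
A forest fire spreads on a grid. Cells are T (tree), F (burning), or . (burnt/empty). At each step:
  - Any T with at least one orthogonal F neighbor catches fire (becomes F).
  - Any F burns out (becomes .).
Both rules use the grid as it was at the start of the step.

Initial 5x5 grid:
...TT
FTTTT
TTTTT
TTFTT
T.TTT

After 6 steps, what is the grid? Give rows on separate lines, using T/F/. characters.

Step 1: 6 trees catch fire, 2 burn out
  ...TT
  .FTTT
  FTFTT
  TF.FT
  T.FTT
Step 2: 6 trees catch fire, 6 burn out
  ...TT
  ..FTT
  .F.FT
  F...F
  T..FT
Step 3: 4 trees catch fire, 6 burn out
  ...TT
  ...FT
  ....F
  .....
  F...F
Step 4: 2 trees catch fire, 4 burn out
  ...FT
  ....F
  .....
  .....
  .....
Step 5: 1 trees catch fire, 2 burn out
  ....F
  .....
  .....
  .....
  .....
Step 6: 0 trees catch fire, 1 burn out
  .....
  .....
  .....
  .....
  .....

.....
.....
.....
.....
.....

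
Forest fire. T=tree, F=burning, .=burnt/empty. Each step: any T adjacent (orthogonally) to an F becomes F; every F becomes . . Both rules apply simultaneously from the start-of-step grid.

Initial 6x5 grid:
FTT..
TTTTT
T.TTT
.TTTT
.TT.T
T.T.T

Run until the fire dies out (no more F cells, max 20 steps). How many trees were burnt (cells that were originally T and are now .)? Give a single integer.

Answer: 20

Derivation:
Step 1: +2 fires, +1 burnt (F count now 2)
Step 2: +3 fires, +2 burnt (F count now 3)
Step 3: +1 fires, +3 burnt (F count now 1)
Step 4: +2 fires, +1 burnt (F count now 2)
Step 5: +3 fires, +2 burnt (F count now 3)
Step 6: +4 fires, +3 burnt (F count now 4)
Step 7: +3 fires, +4 burnt (F count now 3)
Step 8: +1 fires, +3 burnt (F count now 1)
Step 9: +1 fires, +1 burnt (F count now 1)
Step 10: +0 fires, +1 burnt (F count now 0)
Fire out after step 10
Initially T: 21, now '.': 29
Total burnt (originally-T cells now '.'): 20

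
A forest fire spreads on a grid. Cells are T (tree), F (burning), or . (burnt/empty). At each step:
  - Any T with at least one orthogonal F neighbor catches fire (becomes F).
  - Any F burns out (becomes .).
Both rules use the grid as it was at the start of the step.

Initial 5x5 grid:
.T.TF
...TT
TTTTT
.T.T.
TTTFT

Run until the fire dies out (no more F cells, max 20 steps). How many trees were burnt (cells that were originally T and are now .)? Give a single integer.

Step 1: +5 fires, +2 burnt (F count now 5)
Step 2: +4 fires, +5 burnt (F count now 4)
Step 3: +3 fires, +4 burnt (F count now 3)
Step 4: +1 fires, +3 burnt (F count now 1)
Step 5: +1 fires, +1 burnt (F count now 1)
Step 6: +0 fires, +1 burnt (F count now 0)
Fire out after step 6
Initially T: 15, now '.': 24
Total burnt (originally-T cells now '.'): 14

Answer: 14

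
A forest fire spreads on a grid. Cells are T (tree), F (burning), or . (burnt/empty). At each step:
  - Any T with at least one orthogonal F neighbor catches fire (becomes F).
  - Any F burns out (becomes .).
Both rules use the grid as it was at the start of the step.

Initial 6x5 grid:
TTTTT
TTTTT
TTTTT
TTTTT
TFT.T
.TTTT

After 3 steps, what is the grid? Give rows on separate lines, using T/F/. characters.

Step 1: 4 trees catch fire, 1 burn out
  TTTTT
  TTTTT
  TTTTT
  TFTTT
  F.F.T
  .FTTT
Step 2: 4 trees catch fire, 4 burn out
  TTTTT
  TTTTT
  TFTTT
  F.FTT
  ....T
  ..FTT
Step 3: 5 trees catch fire, 4 burn out
  TTTTT
  TFTTT
  F.FTT
  ...FT
  ....T
  ...FT

TTTTT
TFTTT
F.FTT
...FT
....T
...FT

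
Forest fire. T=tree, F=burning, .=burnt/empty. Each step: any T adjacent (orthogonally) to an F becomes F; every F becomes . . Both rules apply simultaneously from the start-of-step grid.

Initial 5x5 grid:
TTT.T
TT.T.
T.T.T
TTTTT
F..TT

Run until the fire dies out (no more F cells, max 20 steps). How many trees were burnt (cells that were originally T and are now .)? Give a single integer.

Step 1: +1 fires, +1 burnt (F count now 1)
Step 2: +2 fires, +1 burnt (F count now 2)
Step 3: +2 fires, +2 burnt (F count now 2)
Step 4: +4 fires, +2 burnt (F count now 4)
Step 5: +3 fires, +4 burnt (F count now 3)
Step 6: +3 fires, +3 burnt (F count now 3)
Step 7: +0 fires, +3 burnt (F count now 0)
Fire out after step 7
Initially T: 17, now '.': 23
Total burnt (originally-T cells now '.'): 15

Answer: 15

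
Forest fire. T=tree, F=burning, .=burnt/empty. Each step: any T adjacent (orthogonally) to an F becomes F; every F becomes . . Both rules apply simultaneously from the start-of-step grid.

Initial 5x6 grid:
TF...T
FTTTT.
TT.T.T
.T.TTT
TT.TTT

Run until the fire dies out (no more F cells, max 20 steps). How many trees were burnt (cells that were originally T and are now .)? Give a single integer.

Answer: 18

Derivation:
Step 1: +3 fires, +2 burnt (F count now 3)
Step 2: +2 fires, +3 burnt (F count now 2)
Step 3: +2 fires, +2 burnt (F count now 2)
Step 4: +3 fires, +2 burnt (F count now 3)
Step 5: +2 fires, +3 burnt (F count now 2)
Step 6: +2 fires, +2 burnt (F count now 2)
Step 7: +2 fires, +2 burnt (F count now 2)
Step 8: +2 fires, +2 burnt (F count now 2)
Step 9: +0 fires, +2 burnt (F count now 0)
Fire out after step 9
Initially T: 19, now '.': 29
Total burnt (originally-T cells now '.'): 18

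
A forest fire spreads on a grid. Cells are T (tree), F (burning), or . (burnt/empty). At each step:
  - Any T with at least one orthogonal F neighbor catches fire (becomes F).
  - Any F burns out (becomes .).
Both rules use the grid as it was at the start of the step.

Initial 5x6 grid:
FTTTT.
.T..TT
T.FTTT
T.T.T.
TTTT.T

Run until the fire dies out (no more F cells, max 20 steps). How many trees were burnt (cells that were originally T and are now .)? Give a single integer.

Answer: 18

Derivation:
Step 1: +3 fires, +2 burnt (F count now 3)
Step 2: +4 fires, +3 burnt (F count now 4)
Step 3: +6 fires, +4 burnt (F count now 6)
Step 4: +3 fires, +6 burnt (F count now 3)
Step 5: +1 fires, +3 burnt (F count now 1)
Step 6: +1 fires, +1 burnt (F count now 1)
Step 7: +0 fires, +1 burnt (F count now 0)
Fire out after step 7
Initially T: 19, now '.': 29
Total burnt (originally-T cells now '.'): 18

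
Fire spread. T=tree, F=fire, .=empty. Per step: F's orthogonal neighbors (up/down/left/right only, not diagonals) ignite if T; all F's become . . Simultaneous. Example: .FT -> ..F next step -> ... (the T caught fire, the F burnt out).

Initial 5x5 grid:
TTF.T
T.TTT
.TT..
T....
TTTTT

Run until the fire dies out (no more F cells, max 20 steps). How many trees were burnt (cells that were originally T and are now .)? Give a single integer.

Step 1: +2 fires, +1 burnt (F count now 2)
Step 2: +3 fires, +2 burnt (F count now 3)
Step 3: +3 fires, +3 burnt (F count now 3)
Step 4: +1 fires, +3 burnt (F count now 1)
Step 5: +0 fires, +1 burnt (F count now 0)
Fire out after step 5
Initially T: 15, now '.': 19
Total burnt (originally-T cells now '.'): 9

Answer: 9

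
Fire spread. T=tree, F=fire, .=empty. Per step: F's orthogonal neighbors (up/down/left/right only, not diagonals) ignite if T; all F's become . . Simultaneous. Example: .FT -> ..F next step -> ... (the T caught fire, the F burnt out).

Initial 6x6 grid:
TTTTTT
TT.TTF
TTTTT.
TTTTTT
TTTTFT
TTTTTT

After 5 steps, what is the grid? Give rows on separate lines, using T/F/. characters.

Step 1: 6 trees catch fire, 2 burn out
  TTTTTF
  TT.TF.
  TTTTT.
  TTTTFT
  TTTF.F
  TTTTFT
Step 2: 8 trees catch fire, 6 burn out
  TTTTF.
  TT.F..
  TTTTF.
  TTTF.F
  TTF...
  TTTF.F
Step 3: 5 trees catch fire, 8 burn out
  TTTF..
  TT....
  TTTF..
  TTF...
  TF....
  TTF...
Step 4: 5 trees catch fire, 5 burn out
  TTF...
  TT....
  TTF...
  TF....
  F.....
  TF....
Step 5: 4 trees catch fire, 5 burn out
  TF....
  TT....
  TF....
  F.....
  ......
  F.....

TF....
TT....
TF....
F.....
......
F.....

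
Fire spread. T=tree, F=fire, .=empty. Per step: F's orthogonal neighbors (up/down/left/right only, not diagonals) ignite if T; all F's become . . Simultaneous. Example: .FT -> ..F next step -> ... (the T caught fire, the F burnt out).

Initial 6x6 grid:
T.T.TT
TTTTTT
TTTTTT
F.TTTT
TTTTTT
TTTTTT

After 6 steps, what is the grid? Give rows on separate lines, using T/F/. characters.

Step 1: 2 trees catch fire, 1 burn out
  T.T.TT
  TTTTTT
  FTTTTT
  ..TTTT
  FTTTTT
  TTTTTT
Step 2: 4 trees catch fire, 2 burn out
  T.T.TT
  FTTTTT
  .FTTTT
  ..TTTT
  .FTTTT
  FTTTTT
Step 3: 5 trees catch fire, 4 burn out
  F.T.TT
  .FTTTT
  ..FTTT
  ..TTTT
  ..FTTT
  .FTTTT
Step 4: 5 trees catch fire, 5 burn out
  ..T.TT
  ..FTTT
  ...FTT
  ..FTTT
  ...FTT
  ..FTTT
Step 5: 6 trees catch fire, 5 burn out
  ..F.TT
  ...FTT
  ....FT
  ...FTT
  ....FT
  ...FTT
Step 6: 5 trees catch fire, 6 burn out
  ....TT
  ....FT
  .....F
  ....FT
  .....F
  ....FT

....TT
....FT
.....F
....FT
.....F
....FT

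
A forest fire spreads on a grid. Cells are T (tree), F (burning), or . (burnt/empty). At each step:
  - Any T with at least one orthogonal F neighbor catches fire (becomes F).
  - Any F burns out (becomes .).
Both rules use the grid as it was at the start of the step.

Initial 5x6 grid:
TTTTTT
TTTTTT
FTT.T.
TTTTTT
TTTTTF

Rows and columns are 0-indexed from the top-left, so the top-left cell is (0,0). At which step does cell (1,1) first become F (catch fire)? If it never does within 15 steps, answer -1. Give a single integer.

Step 1: cell (1,1)='T' (+5 fires, +2 burnt)
Step 2: cell (1,1)='F' (+7 fires, +5 burnt)
  -> target ignites at step 2
Step 3: cell (1,1)='.' (+7 fires, +7 burnt)
Step 4: cell (1,1)='.' (+3 fires, +7 burnt)
Step 5: cell (1,1)='.' (+3 fires, +3 burnt)
Step 6: cell (1,1)='.' (+1 fires, +3 burnt)
Step 7: cell (1,1)='.' (+0 fires, +1 burnt)
  fire out at step 7

2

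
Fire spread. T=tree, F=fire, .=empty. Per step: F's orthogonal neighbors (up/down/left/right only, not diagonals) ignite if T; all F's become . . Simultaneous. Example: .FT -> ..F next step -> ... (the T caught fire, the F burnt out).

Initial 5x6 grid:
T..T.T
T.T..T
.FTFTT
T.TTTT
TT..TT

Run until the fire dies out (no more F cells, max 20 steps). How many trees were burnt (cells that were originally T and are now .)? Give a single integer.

Step 1: +3 fires, +2 burnt (F count now 3)
Step 2: +4 fires, +3 burnt (F count now 4)
Step 3: +3 fires, +4 burnt (F count now 3)
Step 4: +2 fires, +3 burnt (F count now 2)
Step 5: +0 fires, +2 burnt (F count now 0)
Fire out after step 5
Initially T: 18, now '.': 24
Total burnt (originally-T cells now '.'): 12

Answer: 12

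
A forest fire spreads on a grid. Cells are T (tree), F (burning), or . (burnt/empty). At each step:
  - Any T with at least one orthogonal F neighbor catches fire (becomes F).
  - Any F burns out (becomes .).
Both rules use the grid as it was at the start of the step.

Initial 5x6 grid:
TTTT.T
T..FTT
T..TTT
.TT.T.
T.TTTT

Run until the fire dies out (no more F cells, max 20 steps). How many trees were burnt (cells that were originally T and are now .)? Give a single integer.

Answer: 19

Derivation:
Step 1: +3 fires, +1 burnt (F count now 3)
Step 2: +3 fires, +3 burnt (F count now 3)
Step 3: +4 fires, +3 burnt (F count now 4)
Step 4: +2 fires, +4 burnt (F count now 2)
Step 5: +3 fires, +2 burnt (F count now 3)
Step 6: +2 fires, +3 burnt (F count now 2)
Step 7: +1 fires, +2 burnt (F count now 1)
Step 8: +1 fires, +1 burnt (F count now 1)
Step 9: +0 fires, +1 burnt (F count now 0)
Fire out after step 9
Initially T: 20, now '.': 29
Total burnt (originally-T cells now '.'): 19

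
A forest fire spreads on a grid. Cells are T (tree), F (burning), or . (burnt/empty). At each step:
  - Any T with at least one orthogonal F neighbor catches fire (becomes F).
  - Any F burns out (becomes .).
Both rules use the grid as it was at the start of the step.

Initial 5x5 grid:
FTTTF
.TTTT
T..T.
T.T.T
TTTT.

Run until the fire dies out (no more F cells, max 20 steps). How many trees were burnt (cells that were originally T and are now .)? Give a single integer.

Step 1: +3 fires, +2 burnt (F count now 3)
Step 2: +3 fires, +3 burnt (F count now 3)
Step 3: +2 fires, +3 burnt (F count now 2)
Step 4: +0 fires, +2 burnt (F count now 0)
Fire out after step 4
Initially T: 16, now '.': 17
Total burnt (originally-T cells now '.'): 8

Answer: 8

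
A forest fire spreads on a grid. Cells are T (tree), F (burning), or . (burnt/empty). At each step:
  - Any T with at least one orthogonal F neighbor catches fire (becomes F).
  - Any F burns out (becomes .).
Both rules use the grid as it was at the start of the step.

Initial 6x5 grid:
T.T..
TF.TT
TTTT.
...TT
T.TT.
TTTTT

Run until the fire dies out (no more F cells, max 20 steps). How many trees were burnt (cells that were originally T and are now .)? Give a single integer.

Step 1: +2 fires, +1 burnt (F count now 2)
Step 2: +3 fires, +2 burnt (F count now 3)
Step 3: +1 fires, +3 burnt (F count now 1)
Step 4: +2 fires, +1 burnt (F count now 2)
Step 5: +3 fires, +2 burnt (F count now 3)
Step 6: +2 fires, +3 burnt (F count now 2)
Step 7: +2 fires, +2 burnt (F count now 2)
Step 8: +1 fires, +2 burnt (F count now 1)
Step 9: +1 fires, +1 burnt (F count now 1)
Step 10: +1 fires, +1 burnt (F count now 1)
Step 11: +0 fires, +1 burnt (F count now 0)
Fire out after step 11
Initially T: 19, now '.': 29
Total burnt (originally-T cells now '.'): 18

Answer: 18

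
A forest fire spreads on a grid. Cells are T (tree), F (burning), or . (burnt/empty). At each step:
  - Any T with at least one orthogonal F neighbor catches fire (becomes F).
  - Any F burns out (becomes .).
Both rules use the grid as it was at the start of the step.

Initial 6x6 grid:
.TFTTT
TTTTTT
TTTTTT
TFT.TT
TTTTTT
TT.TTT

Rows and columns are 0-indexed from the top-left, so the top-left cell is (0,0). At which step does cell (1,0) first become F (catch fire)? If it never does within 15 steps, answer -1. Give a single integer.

Step 1: cell (1,0)='T' (+7 fires, +2 burnt)
Step 2: cell (1,0)='T' (+8 fires, +7 burnt)
Step 3: cell (1,0)='F' (+6 fires, +8 burnt)
  -> target ignites at step 3
Step 4: cell (1,0)='.' (+4 fires, +6 burnt)
Step 5: cell (1,0)='.' (+4 fires, +4 burnt)
Step 6: cell (1,0)='.' (+2 fires, +4 burnt)
Step 7: cell (1,0)='.' (+0 fires, +2 burnt)
  fire out at step 7

3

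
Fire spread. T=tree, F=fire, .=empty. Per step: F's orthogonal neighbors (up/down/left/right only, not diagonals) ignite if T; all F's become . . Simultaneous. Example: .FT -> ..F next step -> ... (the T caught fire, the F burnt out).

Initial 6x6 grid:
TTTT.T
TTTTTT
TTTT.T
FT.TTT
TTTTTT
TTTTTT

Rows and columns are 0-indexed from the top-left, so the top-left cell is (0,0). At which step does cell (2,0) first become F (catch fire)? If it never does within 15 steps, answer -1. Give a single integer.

Step 1: cell (2,0)='F' (+3 fires, +1 burnt)
  -> target ignites at step 1
Step 2: cell (2,0)='.' (+4 fires, +3 burnt)
Step 3: cell (2,0)='.' (+5 fires, +4 burnt)
Step 4: cell (2,0)='.' (+5 fires, +5 burnt)
Step 5: cell (2,0)='.' (+5 fires, +5 burnt)
Step 6: cell (2,0)='.' (+5 fires, +5 burnt)
Step 7: cell (2,0)='.' (+3 fires, +5 burnt)
Step 8: cell (2,0)='.' (+2 fires, +3 burnt)
Step 9: cell (2,0)='.' (+0 fires, +2 burnt)
  fire out at step 9

1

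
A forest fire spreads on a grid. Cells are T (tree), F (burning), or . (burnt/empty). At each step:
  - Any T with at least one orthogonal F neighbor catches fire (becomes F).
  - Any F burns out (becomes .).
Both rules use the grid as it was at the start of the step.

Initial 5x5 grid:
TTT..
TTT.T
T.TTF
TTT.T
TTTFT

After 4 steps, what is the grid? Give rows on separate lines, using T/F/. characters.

Step 1: 5 trees catch fire, 2 burn out
  TTT..
  TTT.F
  T.TF.
  TTT.F
  TTF.F
Step 2: 3 trees catch fire, 5 burn out
  TTT..
  TTT..
  T.F..
  TTF..
  TF...
Step 3: 3 trees catch fire, 3 burn out
  TTT..
  TTF..
  T....
  TF...
  F....
Step 4: 3 trees catch fire, 3 burn out
  TTF..
  TF...
  T....
  F....
  .....

TTF..
TF...
T....
F....
.....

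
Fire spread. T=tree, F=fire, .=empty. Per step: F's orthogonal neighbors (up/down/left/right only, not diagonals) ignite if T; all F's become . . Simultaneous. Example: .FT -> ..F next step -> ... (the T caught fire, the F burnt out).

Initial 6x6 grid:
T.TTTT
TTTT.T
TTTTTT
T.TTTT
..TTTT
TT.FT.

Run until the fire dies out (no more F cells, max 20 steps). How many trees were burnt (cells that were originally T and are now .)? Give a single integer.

Answer: 26

Derivation:
Step 1: +2 fires, +1 burnt (F count now 2)
Step 2: +3 fires, +2 burnt (F count now 3)
Step 3: +4 fires, +3 burnt (F count now 4)
Step 4: +4 fires, +4 burnt (F count now 4)
Step 5: +4 fires, +4 burnt (F count now 4)
Step 6: +5 fires, +4 burnt (F count now 5)
Step 7: +3 fires, +5 burnt (F count now 3)
Step 8: +1 fires, +3 burnt (F count now 1)
Step 9: +0 fires, +1 burnt (F count now 0)
Fire out after step 9
Initially T: 28, now '.': 34
Total burnt (originally-T cells now '.'): 26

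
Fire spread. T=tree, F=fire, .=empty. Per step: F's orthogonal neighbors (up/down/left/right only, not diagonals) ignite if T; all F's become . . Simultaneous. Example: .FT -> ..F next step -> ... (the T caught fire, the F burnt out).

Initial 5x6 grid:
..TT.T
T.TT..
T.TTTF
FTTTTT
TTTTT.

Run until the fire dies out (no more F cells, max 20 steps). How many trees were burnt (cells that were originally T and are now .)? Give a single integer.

Answer: 19

Derivation:
Step 1: +5 fires, +2 burnt (F count now 5)
Step 2: +5 fires, +5 burnt (F count now 5)
Step 3: +5 fires, +5 burnt (F count now 5)
Step 4: +3 fires, +5 burnt (F count now 3)
Step 5: +1 fires, +3 burnt (F count now 1)
Step 6: +0 fires, +1 burnt (F count now 0)
Fire out after step 6
Initially T: 20, now '.': 29
Total burnt (originally-T cells now '.'): 19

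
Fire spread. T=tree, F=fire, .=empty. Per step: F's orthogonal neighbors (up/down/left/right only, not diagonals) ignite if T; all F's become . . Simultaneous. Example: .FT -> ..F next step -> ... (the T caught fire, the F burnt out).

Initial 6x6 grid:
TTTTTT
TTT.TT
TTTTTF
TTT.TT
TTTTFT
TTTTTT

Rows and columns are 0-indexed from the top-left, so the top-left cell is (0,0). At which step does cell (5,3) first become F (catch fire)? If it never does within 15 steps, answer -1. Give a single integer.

Step 1: cell (5,3)='T' (+7 fires, +2 burnt)
Step 2: cell (5,3)='F' (+6 fires, +7 burnt)
  -> target ignites at step 2
Step 3: cell (5,3)='.' (+5 fires, +6 burnt)
Step 4: cell (5,3)='.' (+6 fires, +5 burnt)
Step 5: cell (5,3)='.' (+5 fires, +6 burnt)
Step 6: cell (5,3)='.' (+2 fires, +5 burnt)
Step 7: cell (5,3)='.' (+1 fires, +2 burnt)
Step 8: cell (5,3)='.' (+0 fires, +1 burnt)
  fire out at step 8

2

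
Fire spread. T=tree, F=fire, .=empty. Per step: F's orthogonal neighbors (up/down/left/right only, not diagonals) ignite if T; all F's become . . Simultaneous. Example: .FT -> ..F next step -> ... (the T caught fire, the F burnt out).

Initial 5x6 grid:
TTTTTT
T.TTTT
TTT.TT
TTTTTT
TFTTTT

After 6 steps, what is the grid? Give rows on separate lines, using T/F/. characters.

Step 1: 3 trees catch fire, 1 burn out
  TTTTTT
  T.TTTT
  TTT.TT
  TFTTTT
  F.FTTT
Step 2: 4 trees catch fire, 3 burn out
  TTTTTT
  T.TTTT
  TFT.TT
  F.FTTT
  ...FTT
Step 3: 4 trees catch fire, 4 burn out
  TTTTTT
  T.TTTT
  F.F.TT
  ...FTT
  ....FT
Step 4: 4 trees catch fire, 4 burn out
  TTTTTT
  F.FTTT
  ....TT
  ....FT
  .....F
Step 5: 5 trees catch fire, 4 burn out
  FTFTTT
  ...FTT
  ....FT
  .....F
  ......
Step 6: 4 trees catch fire, 5 burn out
  .F.FTT
  ....FT
  .....F
  ......
  ......

.F.FTT
....FT
.....F
......
......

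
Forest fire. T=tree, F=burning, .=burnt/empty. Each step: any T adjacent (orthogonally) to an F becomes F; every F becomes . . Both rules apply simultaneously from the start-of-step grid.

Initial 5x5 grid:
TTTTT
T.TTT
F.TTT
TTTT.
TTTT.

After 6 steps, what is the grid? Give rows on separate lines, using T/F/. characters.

Step 1: 2 trees catch fire, 1 burn out
  TTTTT
  F.TTT
  ..TTT
  FTTT.
  TTTT.
Step 2: 3 trees catch fire, 2 burn out
  FTTTT
  ..TTT
  ..TTT
  .FTT.
  FTTT.
Step 3: 3 trees catch fire, 3 burn out
  .FTTT
  ..TTT
  ..TTT
  ..FT.
  .FTT.
Step 4: 4 trees catch fire, 3 burn out
  ..FTT
  ..TTT
  ..FTT
  ...F.
  ..FT.
Step 5: 4 trees catch fire, 4 burn out
  ...FT
  ..FTT
  ...FT
  .....
  ...F.
Step 6: 3 trees catch fire, 4 burn out
  ....F
  ...FT
  ....F
  .....
  .....

....F
...FT
....F
.....
.....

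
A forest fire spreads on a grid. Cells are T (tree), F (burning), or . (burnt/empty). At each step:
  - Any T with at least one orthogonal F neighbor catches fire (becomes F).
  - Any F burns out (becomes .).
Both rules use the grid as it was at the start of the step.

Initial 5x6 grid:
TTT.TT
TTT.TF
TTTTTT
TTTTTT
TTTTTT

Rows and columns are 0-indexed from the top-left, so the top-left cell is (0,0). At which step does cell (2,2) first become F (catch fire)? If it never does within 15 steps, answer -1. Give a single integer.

Step 1: cell (2,2)='T' (+3 fires, +1 burnt)
Step 2: cell (2,2)='T' (+3 fires, +3 burnt)
Step 3: cell (2,2)='T' (+3 fires, +3 burnt)
Step 4: cell (2,2)='F' (+3 fires, +3 burnt)
  -> target ignites at step 4
Step 5: cell (2,2)='.' (+4 fires, +3 burnt)
Step 6: cell (2,2)='.' (+5 fires, +4 burnt)
Step 7: cell (2,2)='.' (+4 fires, +5 burnt)
Step 8: cell (2,2)='.' (+2 fires, +4 burnt)
Step 9: cell (2,2)='.' (+0 fires, +2 burnt)
  fire out at step 9

4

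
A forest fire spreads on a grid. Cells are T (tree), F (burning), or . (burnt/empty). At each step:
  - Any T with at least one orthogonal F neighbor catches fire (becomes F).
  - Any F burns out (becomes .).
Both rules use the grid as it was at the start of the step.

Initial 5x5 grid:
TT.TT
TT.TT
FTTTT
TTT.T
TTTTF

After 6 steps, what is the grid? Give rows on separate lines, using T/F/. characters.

Step 1: 5 trees catch fire, 2 burn out
  TT.TT
  FT.TT
  .FTTT
  FTT.F
  TTTF.
Step 2: 7 trees catch fire, 5 burn out
  FT.TT
  .F.TT
  ..FTF
  .FT..
  FTF..
Step 3: 5 trees catch fire, 7 burn out
  .F.TT
  ...TF
  ...F.
  ..F..
  .F...
Step 4: 2 trees catch fire, 5 burn out
  ...TF
  ...F.
  .....
  .....
  .....
Step 5: 1 trees catch fire, 2 burn out
  ...F.
  .....
  .....
  .....
  .....
Step 6: 0 trees catch fire, 1 burn out
  .....
  .....
  .....
  .....
  .....

.....
.....
.....
.....
.....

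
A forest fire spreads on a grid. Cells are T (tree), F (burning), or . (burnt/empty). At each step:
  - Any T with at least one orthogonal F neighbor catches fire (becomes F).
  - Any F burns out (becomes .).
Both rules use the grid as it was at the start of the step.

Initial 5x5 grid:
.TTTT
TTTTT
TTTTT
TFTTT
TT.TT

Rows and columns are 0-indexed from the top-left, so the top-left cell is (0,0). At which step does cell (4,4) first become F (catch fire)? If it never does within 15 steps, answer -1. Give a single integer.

Step 1: cell (4,4)='T' (+4 fires, +1 burnt)
Step 2: cell (4,4)='T' (+5 fires, +4 burnt)
Step 3: cell (4,4)='T' (+6 fires, +5 burnt)
Step 4: cell (4,4)='F' (+4 fires, +6 burnt)
  -> target ignites at step 4
Step 5: cell (4,4)='.' (+2 fires, +4 burnt)
Step 6: cell (4,4)='.' (+1 fires, +2 burnt)
Step 7: cell (4,4)='.' (+0 fires, +1 burnt)
  fire out at step 7

4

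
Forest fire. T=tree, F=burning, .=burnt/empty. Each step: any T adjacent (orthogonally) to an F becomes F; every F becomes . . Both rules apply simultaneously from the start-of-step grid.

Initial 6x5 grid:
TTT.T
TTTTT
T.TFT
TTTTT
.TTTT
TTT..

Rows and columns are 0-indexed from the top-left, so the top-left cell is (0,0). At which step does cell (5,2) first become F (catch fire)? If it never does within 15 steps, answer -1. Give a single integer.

Step 1: cell (5,2)='T' (+4 fires, +1 burnt)
Step 2: cell (5,2)='T' (+5 fires, +4 burnt)
Step 3: cell (5,2)='T' (+6 fires, +5 burnt)
Step 4: cell (5,2)='F' (+5 fires, +6 burnt)
  -> target ignites at step 4
Step 5: cell (5,2)='.' (+3 fires, +5 burnt)
Step 6: cell (5,2)='.' (+1 fires, +3 burnt)
Step 7: cell (5,2)='.' (+0 fires, +1 burnt)
  fire out at step 7

4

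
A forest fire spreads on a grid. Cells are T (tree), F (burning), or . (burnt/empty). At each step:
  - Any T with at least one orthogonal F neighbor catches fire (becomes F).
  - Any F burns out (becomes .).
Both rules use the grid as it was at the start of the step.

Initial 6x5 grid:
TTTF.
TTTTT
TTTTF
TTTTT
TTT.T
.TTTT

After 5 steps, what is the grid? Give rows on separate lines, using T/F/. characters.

Step 1: 5 trees catch fire, 2 burn out
  TTF..
  TTTFF
  TTTF.
  TTTTF
  TTT.T
  .TTTT
Step 2: 5 trees catch fire, 5 burn out
  TF...
  TTF..
  TTF..
  TTTF.
  TTT.F
  .TTTT
Step 3: 5 trees catch fire, 5 burn out
  F....
  TF...
  TF...
  TTF..
  TTT..
  .TTTF
Step 4: 5 trees catch fire, 5 burn out
  .....
  F....
  F....
  TF...
  TTF..
  .TTF.
Step 5: 3 trees catch fire, 5 burn out
  .....
  .....
  .....
  F....
  TF...
  .TF..

.....
.....
.....
F....
TF...
.TF..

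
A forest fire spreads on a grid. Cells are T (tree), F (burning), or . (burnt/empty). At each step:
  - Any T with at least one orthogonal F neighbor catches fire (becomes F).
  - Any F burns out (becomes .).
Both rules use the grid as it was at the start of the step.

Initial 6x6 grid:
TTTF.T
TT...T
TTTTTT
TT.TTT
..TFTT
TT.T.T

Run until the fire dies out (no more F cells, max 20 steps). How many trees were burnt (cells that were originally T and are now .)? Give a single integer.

Step 1: +5 fires, +2 burnt (F count now 5)
Step 2: +4 fires, +5 burnt (F count now 4)
Step 3: +6 fires, +4 burnt (F count now 6)
Step 4: +3 fires, +6 burnt (F count now 3)
Step 5: +3 fires, +3 burnt (F count now 3)
Step 6: +2 fires, +3 burnt (F count now 2)
Step 7: +0 fires, +2 burnt (F count now 0)
Fire out after step 7
Initially T: 25, now '.': 34
Total burnt (originally-T cells now '.'): 23

Answer: 23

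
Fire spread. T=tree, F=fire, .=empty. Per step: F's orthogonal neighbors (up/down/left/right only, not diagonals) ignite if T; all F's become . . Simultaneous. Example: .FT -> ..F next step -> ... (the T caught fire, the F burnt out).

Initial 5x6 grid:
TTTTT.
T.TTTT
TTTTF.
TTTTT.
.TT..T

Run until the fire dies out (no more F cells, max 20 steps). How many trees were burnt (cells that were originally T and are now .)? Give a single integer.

Answer: 21

Derivation:
Step 1: +3 fires, +1 burnt (F count now 3)
Step 2: +5 fires, +3 burnt (F count now 5)
Step 3: +4 fires, +5 burnt (F count now 4)
Step 4: +4 fires, +4 burnt (F count now 4)
Step 5: +4 fires, +4 burnt (F count now 4)
Step 6: +1 fires, +4 burnt (F count now 1)
Step 7: +0 fires, +1 burnt (F count now 0)
Fire out after step 7
Initially T: 22, now '.': 29
Total burnt (originally-T cells now '.'): 21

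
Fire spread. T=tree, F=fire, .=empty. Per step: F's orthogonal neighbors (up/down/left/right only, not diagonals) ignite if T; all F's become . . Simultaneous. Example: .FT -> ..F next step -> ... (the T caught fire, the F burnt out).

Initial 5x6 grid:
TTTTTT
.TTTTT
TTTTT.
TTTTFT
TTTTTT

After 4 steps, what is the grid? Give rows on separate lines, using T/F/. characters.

Step 1: 4 trees catch fire, 1 burn out
  TTTTTT
  .TTTTT
  TTTTF.
  TTTF.F
  TTTTFT
Step 2: 5 trees catch fire, 4 burn out
  TTTTTT
  .TTTFT
  TTTF..
  TTF...
  TTTF.F
Step 3: 6 trees catch fire, 5 burn out
  TTTTFT
  .TTF.F
  TTF...
  TF....
  TTF...
Step 4: 6 trees catch fire, 6 burn out
  TTTF.F
  .TF...
  TF....
  F.....
  TF....

TTTF.F
.TF...
TF....
F.....
TF....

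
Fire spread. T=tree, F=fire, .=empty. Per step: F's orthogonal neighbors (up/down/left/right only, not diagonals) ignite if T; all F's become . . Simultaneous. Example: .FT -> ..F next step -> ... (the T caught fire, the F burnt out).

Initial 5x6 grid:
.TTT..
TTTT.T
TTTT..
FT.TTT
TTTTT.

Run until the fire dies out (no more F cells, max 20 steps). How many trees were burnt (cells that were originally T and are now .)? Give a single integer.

Step 1: +3 fires, +1 burnt (F count now 3)
Step 2: +3 fires, +3 burnt (F count now 3)
Step 3: +3 fires, +3 burnt (F count now 3)
Step 4: +4 fires, +3 burnt (F count now 4)
Step 5: +4 fires, +4 burnt (F count now 4)
Step 6: +2 fires, +4 burnt (F count now 2)
Step 7: +1 fires, +2 burnt (F count now 1)
Step 8: +0 fires, +1 burnt (F count now 0)
Fire out after step 8
Initially T: 21, now '.': 29
Total burnt (originally-T cells now '.'): 20

Answer: 20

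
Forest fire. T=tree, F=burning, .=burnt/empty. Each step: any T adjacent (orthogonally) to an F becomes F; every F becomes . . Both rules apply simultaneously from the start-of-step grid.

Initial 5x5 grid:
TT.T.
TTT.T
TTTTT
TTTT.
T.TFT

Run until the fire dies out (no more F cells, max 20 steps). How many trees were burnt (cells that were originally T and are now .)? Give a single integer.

Step 1: +3 fires, +1 burnt (F count now 3)
Step 2: +2 fires, +3 burnt (F count now 2)
Step 3: +3 fires, +2 burnt (F count now 3)
Step 4: +4 fires, +3 burnt (F count now 4)
Step 5: +3 fires, +4 burnt (F count now 3)
Step 6: +2 fires, +3 burnt (F count now 2)
Step 7: +1 fires, +2 burnt (F count now 1)
Step 8: +0 fires, +1 burnt (F count now 0)
Fire out after step 8
Initially T: 19, now '.': 24
Total burnt (originally-T cells now '.'): 18

Answer: 18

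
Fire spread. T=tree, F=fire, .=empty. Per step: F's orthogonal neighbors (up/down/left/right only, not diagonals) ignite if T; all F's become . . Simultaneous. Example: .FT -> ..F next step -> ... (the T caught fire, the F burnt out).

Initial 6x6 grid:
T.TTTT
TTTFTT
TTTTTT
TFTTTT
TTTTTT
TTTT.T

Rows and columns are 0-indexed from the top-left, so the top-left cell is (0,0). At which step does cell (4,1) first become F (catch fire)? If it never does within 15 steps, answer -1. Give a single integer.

Step 1: cell (4,1)='F' (+8 fires, +2 burnt)
  -> target ignites at step 1
Step 2: cell (4,1)='.' (+11 fires, +8 burnt)
Step 3: cell (4,1)='.' (+7 fires, +11 burnt)
Step 4: cell (4,1)='.' (+4 fires, +7 burnt)
Step 5: cell (4,1)='.' (+1 fires, +4 burnt)
Step 6: cell (4,1)='.' (+1 fires, +1 burnt)
Step 7: cell (4,1)='.' (+0 fires, +1 burnt)
  fire out at step 7

1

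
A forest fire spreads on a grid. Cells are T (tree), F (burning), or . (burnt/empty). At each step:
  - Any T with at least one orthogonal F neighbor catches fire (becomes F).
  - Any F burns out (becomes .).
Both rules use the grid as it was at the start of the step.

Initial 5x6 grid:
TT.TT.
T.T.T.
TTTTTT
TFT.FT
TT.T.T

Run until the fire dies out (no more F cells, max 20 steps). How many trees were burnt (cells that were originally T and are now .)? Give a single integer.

Answer: 19

Derivation:
Step 1: +6 fires, +2 burnt (F count now 6)
Step 2: +7 fires, +6 burnt (F count now 7)
Step 3: +3 fires, +7 burnt (F count now 3)
Step 4: +2 fires, +3 burnt (F count now 2)
Step 5: +1 fires, +2 burnt (F count now 1)
Step 6: +0 fires, +1 burnt (F count now 0)
Fire out after step 6
Initially T: 20, now '.': 29
Total burnt (originally-T cells now '.'): 19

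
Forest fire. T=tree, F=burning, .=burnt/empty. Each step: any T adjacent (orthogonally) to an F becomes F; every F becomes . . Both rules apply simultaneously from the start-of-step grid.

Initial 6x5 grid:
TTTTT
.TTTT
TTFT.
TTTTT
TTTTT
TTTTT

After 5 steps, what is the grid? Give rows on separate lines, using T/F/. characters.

Step 1: 4 trees catch fire, 1 burn out
  TTTTT
  .TFTT
  TF.F.
  TTFTT
  TTTTT
  TTTTT
Step 2: 7 trees catch fire, 4 burn out
  TTFTT
  .F.FT
  F....
  TF.FT
  TTFTT
  TTTTT
Step 3: 8 trees catch fire, 7 burn out
  TF.FT
  ....F
  .....
  F...F
  TF.FT
  TTFTT
Step 4: 6 trees catch fire, 8 burn out
  F...F
  .....
  .....
  .....
  F...F
  TF.FT
Step 5: 2 trees catch fire, 6 burn out
  .....
  .....
  .....
  .....
  .....
  F...F

.....
.....
.....
.....
.....
F...F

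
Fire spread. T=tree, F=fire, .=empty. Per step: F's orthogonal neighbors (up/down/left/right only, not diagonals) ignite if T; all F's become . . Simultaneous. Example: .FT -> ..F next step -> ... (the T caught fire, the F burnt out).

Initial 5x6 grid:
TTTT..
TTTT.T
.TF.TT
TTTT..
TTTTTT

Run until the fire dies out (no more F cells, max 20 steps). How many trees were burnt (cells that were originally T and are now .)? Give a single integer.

Answer: 19

Derivation:
Step 1: +3 fires, +1 burnt (F count now 3)
Step 2: +6 fires, +3 burnt (F count now 6)
Step 3: +6 fires, +6 burnt (F count now 6)
Step 4: +3 fires, +6 burnt (F count now 3)
Step 5: +1 fires, +3 burnt (F count now 1)
Step 6: +0 fires, +1 burnt (F count now 0)
Fire out after step 6
Initially T: 22, now '.': 27
Total burnt (originally-T cells now '.'): 19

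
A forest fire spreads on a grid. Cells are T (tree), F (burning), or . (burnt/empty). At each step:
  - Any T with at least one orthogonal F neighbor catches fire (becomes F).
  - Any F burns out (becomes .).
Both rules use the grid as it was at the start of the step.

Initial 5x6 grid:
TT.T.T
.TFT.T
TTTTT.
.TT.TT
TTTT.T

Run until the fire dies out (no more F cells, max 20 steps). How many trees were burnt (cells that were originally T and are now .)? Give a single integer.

Step 1: +3 fires, +1 burnt (F count now 3)
Step 2: +5 fires, +3 burnt (F count now 5)
Step 3: +5 fires, +5 burnt (F count now 5)
Step 4: +3 fires, +5 burnt (F count now 3)
Step 5: +2 fires, +3 burnt (F count now 2)
Step 6: +1 fires, +2 burnt (F count now 1)
Step 7: +0 fires, +1 burnt (F count now 0)
Fire out after step 7
Initially T: 21, now '.': 28
Total burnt (originally-T cells now '.'): 19

Answer: 19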